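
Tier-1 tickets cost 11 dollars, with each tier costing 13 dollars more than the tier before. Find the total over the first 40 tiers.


aₙ = 11 + (40-1)×13 = 518
Sₙ = n(a₁+aₙ)/2 = 40×(11+518)/2
= 40×529/2 = 10580

S_40 = 10580


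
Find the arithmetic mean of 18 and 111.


AM = (18 + 111)/2 = 129/2 = 64.5

AM = 64.5


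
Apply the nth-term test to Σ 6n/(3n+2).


lim(n→∞) 6n/(3n+2) = 6/3 = 2  (divide numerator and denominator by n)
lim aₙ = 2 ≠ 0 → series DIVERGES

Diverges (lim aₙ = 2 ≠ 0)


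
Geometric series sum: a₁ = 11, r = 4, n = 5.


Sₙ = 11×(4^5 - 1)/(4 - 1)
= 11×(1024 - 1)/3
= 11×1023/3
= 3751

S_5 = 3751


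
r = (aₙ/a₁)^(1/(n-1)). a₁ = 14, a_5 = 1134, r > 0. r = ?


r^(n-1) = aₙ/a₁
r^4 = 1134/14 = 81
r = 81^(1/4)
= ±3; taking r > 0 gives r = 3

r = 3


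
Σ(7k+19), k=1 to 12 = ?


Σ(7k+19) = 7·Σk + 19·n
= 7·78 + 19·12
= 546 + 228 = 774

Σ = 774


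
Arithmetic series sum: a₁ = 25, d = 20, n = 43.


aₙ = 25 + (43-1)×20 = 865
Sₙ = n(a₁+aₙ)/2 = 43×(25+865)/2
= 43×890/2 = 19135

S_43 = 19135


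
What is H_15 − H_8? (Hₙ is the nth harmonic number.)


Σₖ₌9^15 1/k = 1/9 + 1/10 + 1/11 + 1/12 + 1/13 + 1/14 + 1/15
= 21635/36036
≈ 0.6004

Sum = 21635/36036 ≈ 0.6004


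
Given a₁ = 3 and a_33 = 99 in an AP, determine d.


d = (aₙ - a₁)/(n-1)
= (99 - 3)/(33-1)
= 96/32 = 3

d = 3


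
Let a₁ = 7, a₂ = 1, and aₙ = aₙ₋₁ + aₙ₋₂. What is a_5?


Computing iteratively: 7, 1, 8, 9, 17
a_5 = 17

a_5 = 17


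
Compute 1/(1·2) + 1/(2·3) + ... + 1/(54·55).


1/(k(k+1)) = 1/k - 1/(k+1) (partial fractions)
Telescoping: Σ = 1 - 1/55 = 54/55

Sum = 54/55


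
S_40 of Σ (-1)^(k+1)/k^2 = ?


S = 1 - 1/4 + 1/9 - 1/16 + 1/25 - 1/36 + 1/49 - 1/64 ± ...
= 0.8222
(Full series converges to +π²/12 ≈ +0.8225)

S_40 = 0.8222


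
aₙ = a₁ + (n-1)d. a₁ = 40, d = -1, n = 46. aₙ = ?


aₙ = a₁ + (n-1)d
= 40 + (46-1)×-1
= 40 - 45
= -5

a_46 = -5


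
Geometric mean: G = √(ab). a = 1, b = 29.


GM = √(1×29) = √29 = 5.3852

GM = 5.3852


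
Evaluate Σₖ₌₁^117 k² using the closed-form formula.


n = 117
n(n+1)(2n+1)/6 = 117×118×235/6
= 3244410/6 = 540735

Σk² = 540735


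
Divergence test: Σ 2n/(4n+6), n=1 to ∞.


lim(n→∞) 2n/(4n+6) = 2/4 = 1/2  (divide numerator and denominator by n)
lim aₙ = 1/2 ≠ 0 → series DIVERGES

Diverges (lim aₙ = 1/2 ≠ 0)


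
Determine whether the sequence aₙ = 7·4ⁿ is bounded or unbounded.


aₙ = 7·4ⁿ → as n→∞, aₙ→∞ (since base 4 > 1)
No finite upper bound exists
The sequence is UNBOUNDED

Unbounded (aₙ → ∞ as n → ∞)


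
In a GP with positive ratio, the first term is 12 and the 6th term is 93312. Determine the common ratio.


r^(n-1) = aₙ/a₁
r^5 = 93312/12 = 7776
r = 7776^(1/5)
= 6

r = 6


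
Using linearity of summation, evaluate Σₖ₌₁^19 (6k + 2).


Σ(6k+2) = 6·Σk + 2·n
= 6·190 + 2·19
= 1140 + 38 = 1178

Σ = 1178


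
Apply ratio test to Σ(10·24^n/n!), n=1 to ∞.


aₙ = 10·24^n/n!
a_{n+1}/aₙ = 24^(n+1)/(n+1)! × n!/24^n  (constant 10 cancels)
= 24/(n+1)
L = lim(n→∞) 24/(n+1) = 0
L < 1 → series CONVERGES

Converges (ratio test: L = 0 < 1)


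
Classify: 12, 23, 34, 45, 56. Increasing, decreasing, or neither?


Differences: 11, 11, 11, 11
All differences > 0 → strictly INCREASING

Monotonically increasing


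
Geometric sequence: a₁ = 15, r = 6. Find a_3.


aₙ = a₁·r^(n-1)
= 15×6^2
= 15×36
= 540

a_3 = 540


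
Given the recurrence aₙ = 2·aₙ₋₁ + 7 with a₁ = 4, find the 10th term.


Computing step by step:
a_1 = 4
a_2 = 15
a_3 = 37
a_4 = 81
a_5 = 169
a_6 = 345
a_7 = 697
a_8 = 1401
a_9 = 2809
a_10 = 5625


a_10 = 5625


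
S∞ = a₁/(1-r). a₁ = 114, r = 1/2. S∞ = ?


S∞ = a₁/(1-r) = 114/(1 - 1/2)
= 114/(1/2)
= 228

S∞ = 228


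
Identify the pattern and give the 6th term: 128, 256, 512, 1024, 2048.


Pattern: powers of 2: 2ⁿ
Terms: 128, 256, 512, 1024, 2048
Next term = 4096

Next term = 4096


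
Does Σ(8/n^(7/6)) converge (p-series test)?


p-series test: Σ c/n^p converges if p > 1, diverges if p ≤ 1 (constant c > 0 doesn't affect convergence).
p = 7/6
7/6 > 1 → CONVERGES

Converges (p = 7/6 > 1)


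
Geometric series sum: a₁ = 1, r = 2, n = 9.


Sₙ = 1×(2^9 - 1)/(2 - 1)
= 1×(512 - 1)/1
= 1×511/1
= 511

S_9 = 511


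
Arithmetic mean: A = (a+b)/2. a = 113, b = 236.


AM = (113 + 236)/2 = 349/2 = 174.5

AM = 174.5


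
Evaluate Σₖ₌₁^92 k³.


n(n+1)/2 = 92×93/2 = 4278
Σk³ = 4278² = 18301284

Σk³ = 18301284


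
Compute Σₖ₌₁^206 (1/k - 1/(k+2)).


Telescoping with gap 2: two head and two tail terms survive.
= (1 + 1/2) - (1/207 + 1/208)
= 3/2 - 1/207 - 1/208 = 64169/43056

Sum = 64169/43056


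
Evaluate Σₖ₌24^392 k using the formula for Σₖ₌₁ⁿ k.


Σₖ₌24^392 k = Σₖ₌₁^392 k − Σₖ₌₁^23 k
= 392·393/2 − 23·24/2
= 77028 − 276 = 76752

Σk = 76752


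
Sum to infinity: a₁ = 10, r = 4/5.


S∞ = a₁/(1-r) = 10/(1 - 4/5)
= 10/(1/5)
= 50

S∞ = 50


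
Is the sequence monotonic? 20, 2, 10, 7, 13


Differences: -18, 8, -3, 6
Difference at position 2 is +8 (> 0) but position 1 is -18 (< 0) — sequence both rises and falls
→ NOT monotonic

Not monotonic


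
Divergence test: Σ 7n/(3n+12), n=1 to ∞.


lim(n→∞) 7n/(3n+12) = 7/3 = 7/3  (divide numerator and denominator by n)
lim aₙ = 7/3 ≠ 0 → series DIVERGES

Diverges (lim aₙ = 7/3 ≠ 0)


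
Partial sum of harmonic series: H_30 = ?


H_30 = 1/1 + 1/2 + 1/3 + ... + 1/30
= 9304682830147/2329089562800
≈ 3.995

H_30 = 9304682830147/2329089562800 ≈ 3.995


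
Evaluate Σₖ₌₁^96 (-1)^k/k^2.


S = -1 + 1/4 - 1/9 + 1/16 - 1/25 + 1/36 - 1/49 + 1/64 ± ...
= -0.8224
(Full series converges to -π²/12 ≈ -0.8225)

S_96 = -0.8224


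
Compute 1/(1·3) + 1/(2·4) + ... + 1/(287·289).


1/(k(k+2)) = (1/2)·(1/k - 1/(k+2)) (partial fractions)
Telescoping: Σ = (1/2)·(1 + 1/2 - 1/288 - 1/289) = 124271/166464

Sum = 124271/166464


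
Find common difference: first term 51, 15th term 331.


d = (aₙ - a₁)/(n-1)
= (331 - 51)/(15-1)
= 280/14 = 20

d = 20


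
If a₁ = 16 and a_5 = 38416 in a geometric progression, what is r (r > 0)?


r^(n-1) = aₙ/a₁
r^4 = 38416/16 = 2401
r = 2401^(1/4)
= ±7; taking r > 0 gives r = 7

r = 7


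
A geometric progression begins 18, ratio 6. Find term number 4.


aₙ = a₁·r^(n-1)
= 18×6^3
= 18×216
= 3888

a_4 = 3888


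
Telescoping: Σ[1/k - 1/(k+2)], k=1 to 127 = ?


Telescoping with gap 2: two head and two tail terms survive.
= (1 + 1/2) - (1/128 + 1/129)
= 3/2 - 1/128 - 1/129 = 24511/16512

Sum = 24511/16512


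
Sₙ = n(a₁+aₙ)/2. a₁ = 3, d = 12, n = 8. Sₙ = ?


aₙ = 3 + (8-1)×12 = 87
Sₙ = n(a₁+aₙ)/2 = 8×(3+87)/2
= 8×90/2 = 360

S_8 = 360


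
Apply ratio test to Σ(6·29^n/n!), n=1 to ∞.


aₙ = 6·29^n/n!
a_{n+1}/aₙ = 29^(n+1)/(n+1)! × n!/29^n  (constant 6 cancels)
= 29/(n+1)
L = lim(n→∞) 29/(n+1) = 0
L < 1 → series CONVERGES

Converges (ratio test: L = 0 < 1)


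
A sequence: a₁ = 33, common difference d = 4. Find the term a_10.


aₙ = a₁ + (n-1)d
= 33 + (10-1)×4
= 33 + 36
= 69

a_10 = 69


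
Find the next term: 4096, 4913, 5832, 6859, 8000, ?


Pattern: perfect cubes: n³
Terms: 4096, 4913, 5832, 6859, 8000
Next term = 9261

Next term = 9261


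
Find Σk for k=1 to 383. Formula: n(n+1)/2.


n(n+1)/2 = 383×384/2 = 147072/2 = 73536

Σk = 73536


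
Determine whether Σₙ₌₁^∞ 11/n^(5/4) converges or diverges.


p-series test: Σ c/n^p converges if p > 1, diverges if p ≤ 1 (constant c > 0 doesn't affect convergence).
p = 5/4
5/4 > 1 → CONVERGES

Converges (p = 5/4 > 1)


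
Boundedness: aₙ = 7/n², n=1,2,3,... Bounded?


a₁ = 7, a₂ = 7/4, a₃ = 7/9, ...
0 < aₙ ≤ 7 for all n ≥ 1
The sequence IS bounded

Bounded (0 < aₙ ≤ 7)


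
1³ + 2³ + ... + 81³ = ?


n(n+1)/2 = 81×82/2 = 3321
Σk³ = 3321² = 11029041

Σk³ = 11029041


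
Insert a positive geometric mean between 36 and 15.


GM = √(36×15) = √540 = 23.2379

GM = 23.2379


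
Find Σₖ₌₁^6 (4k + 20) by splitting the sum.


Σ(4k+20) = 4·Σk + 20·n
= 4·21 + 20·6
= 84 + 120 = 204

Σ = 204


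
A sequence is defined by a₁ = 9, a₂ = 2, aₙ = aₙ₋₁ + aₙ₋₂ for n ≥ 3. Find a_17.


Computing iteratively: 9, 2, 11, 13, 24, 37, 61, 98, 159, 257, 416, 673, ...
a_17 = 7464

a_17 = 7464


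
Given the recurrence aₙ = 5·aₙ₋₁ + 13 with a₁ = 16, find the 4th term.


Computing step by step:
a_1 = 16
a_2 = 93
a_3 = 478
a_4 = 2403


a_4 = 2403


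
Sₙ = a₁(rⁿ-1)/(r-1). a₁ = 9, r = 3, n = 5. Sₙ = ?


Sₙ = 9×(3^5 - 1)/(3 - 1)
= 9×(243 - 1)/2
= 9×242/2
= 1089

S_5 = 1089


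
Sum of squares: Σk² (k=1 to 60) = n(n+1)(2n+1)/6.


n = 60
n(n+1)(2n+1)/6 = 60×61×121/6
= 442860/6 = 73810

Σk² = 73810


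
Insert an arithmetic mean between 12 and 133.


AM = (12 + 133)/2 = 145/2 = 72.5

AM = 72.5


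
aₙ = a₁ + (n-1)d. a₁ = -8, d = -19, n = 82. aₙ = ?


aₙ = a₁ + (n-1)d
= -8 + (82-1)×-19
= -8 - 1539
= -1547

a_82 = -1547


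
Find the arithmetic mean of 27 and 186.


AM = (27 + 186)/2 = 213/2 = 106.5

AM = 106.5


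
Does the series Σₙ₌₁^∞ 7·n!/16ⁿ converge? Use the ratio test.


aₙ = 7·n!/16^n
a_{n+1}/aₙ = (n+1)!/16^(n+1) × 16^n/n!  (constant 7 cancels)
= (n+1)/16
L = lim(n→∞) (n+1)/16 = ∞
L > 1 → series DIVERGES

Diverges (ratio test: L = ∞ > 1)


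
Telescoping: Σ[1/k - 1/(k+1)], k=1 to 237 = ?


Telescoping: adjacent terms cancel.
= 1/1 - 1/238
= 1 - 1/238 = 237/238

Sum = 237/238


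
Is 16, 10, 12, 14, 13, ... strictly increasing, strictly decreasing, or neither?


Differences: -6, 2, 2, -1
Difference at position 2 is +2 (> 0) but position 1 is -6 (< 0) — sequence both rises and falls
→ NOT monotonic

Not monotonic


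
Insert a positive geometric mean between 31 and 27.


GM = √(31×27) = √837 = 28.931

GM = 28.931


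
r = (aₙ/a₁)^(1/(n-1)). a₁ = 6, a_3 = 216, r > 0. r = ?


r^(n-1) = aₙ/a₁
r^2 = 216/6 = 36
r = 36^(1/2)
= ±6; taking r > 0 gives r = 6

r = 6


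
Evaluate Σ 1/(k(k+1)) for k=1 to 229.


1/(k(k+1)) = 1/k - 1/(k+1) (partial fractions)
Telescoping: Σ = 1 - 1/230 = 229/230

Sum = 229/230


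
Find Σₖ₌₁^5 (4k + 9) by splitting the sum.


Σ(4k+9) = 4·Σk + 9·n
= 4·15 + 9·5
= 60 + 45 = 105

Σ = 105


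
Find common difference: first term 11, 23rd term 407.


d = (aₙ - a₁)/(n-1)
= (407 - 11)/(23-1)
= 396/22 = 18

d = 18


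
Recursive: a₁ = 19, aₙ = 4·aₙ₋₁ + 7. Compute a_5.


Computing step by step:
a_1 = 19
a_2 = 83
a_3 = 339
a_4 = 1363
a_5 = 5459


a_5 = 5459


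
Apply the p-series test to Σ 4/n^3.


p-series test: Σ c/n^p converges if p > 1, diverges if p ≤ 1 (constant c > 0 doesn't affect convergence).
p = 3
3 > 1 → CONVERGES

Converges (p = 3 > 1)


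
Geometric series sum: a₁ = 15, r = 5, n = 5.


Sₙ = 15×(5^5 - 1)/(5 - 1)
= 15×(3125 - 1)/4
= 15×3124/4
= 11715

S_5 = 11715


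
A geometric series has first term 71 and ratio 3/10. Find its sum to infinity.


S∞ = a₁/(1-r) = 71/(1 - 3/10)
= 71/(7/10)
= 710/7

S∞ = 710/7


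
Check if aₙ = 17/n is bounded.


a₁ = 17, a₂ = 17/2, a₃ = 17/3, ...
0 < aₙ ≤ 17 for all n ≥ 1
Lower bound: 0, Upper bound: 17
The sequence IS bounded

Bounded (0 < aₙ ≤ 17)


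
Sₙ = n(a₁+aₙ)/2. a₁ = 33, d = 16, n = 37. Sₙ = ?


aₙ = 33 + (37-1)×16 = 609
Sₙ = n(a₁+aₙ)/2 = 37×(33+609)/2
= 37×642/2 = 11877

S_37 = 11877


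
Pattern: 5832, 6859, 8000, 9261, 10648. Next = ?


Pattern: perfect cubes: n³
Terms: 5832, 6859, 8000, 9261, 10648
Next term = 12167

Next term = 12167


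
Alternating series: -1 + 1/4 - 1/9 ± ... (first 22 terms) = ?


S = -1 + 1/4 - 1/9 + 1/16 - 1/25 + 1/36 - 1/49 + 1/64 ± ...
= -0.8215
(Full series converges to -π²/12 ≈ -0.8225)

S_22 = -0.8215


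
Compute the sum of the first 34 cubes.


n(n+1)/2 = 34×35/2 = 595
Σk³ = 595² = 354025

Σk³ = 354025


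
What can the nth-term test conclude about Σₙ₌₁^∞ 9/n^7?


lim(n→∞) 9/n^7 = 0
lim aₙ = 0 → nth-term test is INCONCLUSIVE
(Need other tests; this is actually a convergent p-series with p=7 > 1)

Inconclusive (lim aₙ = 0; need another test)


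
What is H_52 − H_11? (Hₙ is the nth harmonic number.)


Σₖ₌12^52 1/k = 1/12 + 1/13 + 1/14 + ... + 1/52
= 4704865876296592668539/3099044504245996706400
≈ 1.5182

Sum = 4704865876296592668539/3099044504245996706400 ≈ 1.5182


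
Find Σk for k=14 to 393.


Σₖ₌14^393 k = Σₖ₌₁^393 k − Σₖ₌₁^13 k
= 393·394/2 − 13·14/2
= 77421 − 91 = 77330

Σk = 77330


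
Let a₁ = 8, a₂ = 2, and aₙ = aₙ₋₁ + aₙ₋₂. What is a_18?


Computing iteratively: 8, 2, 10, 12, 22, 34, 56, 90, 146, 236, 382, 618, ...
a_18 = 11090

a_18 = 11090


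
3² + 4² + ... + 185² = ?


Σₖ₌3^185 k² = Σₖ₌₁^185 k² − Σₖ₌₁^2 k²
= 185·186·371/6 − 2·3·5/6
= 2127685 − 5 = 2127680

Σk² = 2127680


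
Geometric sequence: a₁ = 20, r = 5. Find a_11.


aₙ = a₁·r^(n-1)
= 20×5^10
= 20×9765625
= 195312500

a_11 = 195312500


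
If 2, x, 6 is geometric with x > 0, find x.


GM = √(2×6) = √12 = 3.4641

GM = 3.4641


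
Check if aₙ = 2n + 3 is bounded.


aₙ = 2n + 3 → as n→∞, aₙ→∞
No finite upper bound exists
The sequence is UNBOUNDED

Unbounded (aₙ → ∞ as n → ∞)


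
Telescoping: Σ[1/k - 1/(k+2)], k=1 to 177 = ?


Telescoping with gap 2: two head and two tail terms survive.
= (1 + 1/2) - (1/178 + 1/179)
= 3/2 - 1/178 - 1/179 = 23718/15931

Sum = 23718/15931


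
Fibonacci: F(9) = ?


Fibonacci sequence: 1, 1, 2, 3, 5, 8, 13, 21, 34
F(9) = 34

F(9) = 34


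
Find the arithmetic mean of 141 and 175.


AM = (141 + 175)/2 = 316/2 = 158

AM = 158


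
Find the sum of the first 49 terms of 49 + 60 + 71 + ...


aₙ = 49 + (49-1)×11 = 577
Sₙ = n(a₁+aₙ)/2 = 49×(49+577)/2
= 49×626/2 = 15337

S_49 = 15337


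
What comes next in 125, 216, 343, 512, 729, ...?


Pattern: perfect cubes: n³
Terms: 125, 216, 343, 512, 729
Next term = 1000

Next term = 1000


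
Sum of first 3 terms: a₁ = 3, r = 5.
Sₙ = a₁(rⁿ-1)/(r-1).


Sₙ = 3×(5^3 - 1)/(5 - 1)
= 3×(125 - 1)/4
= 3×124/4
= 93

S_3 = 93


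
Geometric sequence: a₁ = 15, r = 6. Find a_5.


aₙ = a₁·r^(n-1)
= 15×6^4
= 15×1296
= 19440

a_5 = 19440


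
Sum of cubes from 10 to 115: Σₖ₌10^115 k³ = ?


Σₖ₌10^115 k³ = [115·116/2]² − [9·10/2]²
= 44488900 − 2025 = 44486875

Σk³ = 44486875


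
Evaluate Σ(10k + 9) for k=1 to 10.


Σ(10k+9) = 10·Σk + 9·n
= 10·55 + 9·10
= 550 + 90 = 640

Σ = 640


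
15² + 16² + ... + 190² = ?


Σₖ₌15^190 k² = Σₖ₌₁^190 k² − Σₖ₌₁^14 k²
= 190·191·381/6 − 14·15·29/6
= 2304415 − 1015 = 2303400

Σk² = 2303400


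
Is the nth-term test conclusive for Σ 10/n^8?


lim(n→∞) 10/n^8 = 0
lim aₙ = 0 → nth-term test is INCONCLUSIVE
(Need other tests; this is actually a convergent p-series with p=8 > 1)

Inconclusive (lim aₙ = 0; need another test)


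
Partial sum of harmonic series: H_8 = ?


H_8 = 1/1 + 1/2 + 1/3 + 1/4 + 1/5 + 1/6 + 1/7 + 1/8
= 761/280
≈ 2.7179

H_8 = 761/280 ≈ 2.7179


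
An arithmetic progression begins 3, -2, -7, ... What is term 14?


aₙ = a₁ + (n-1)d
= 3 + (14-1)×-5
= 3 - 65
= -62

a_14 = -62


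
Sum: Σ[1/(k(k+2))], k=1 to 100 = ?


1/(k(k+2)) = (1/2)·(1/k - 1/(k+2)) (partial fractions)
Telescoping: Σ = (1/2)·(1 + 1/2 - 1/101 - 1/102) = 7625/10302

Sum = 7625/10302


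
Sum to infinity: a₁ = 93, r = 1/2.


S∞ = a₁/(1-r) = 93/(1 - 1/2)
= 93/(1/2)
= 186

S∞ = 186


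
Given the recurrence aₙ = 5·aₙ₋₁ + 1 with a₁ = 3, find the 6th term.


Computing step by step:
a_1 = 3
a_2 = 16
a_3 = 81
a_4 = 406
a_5 = 2031
a_6 = 10156


a_6 = 10156


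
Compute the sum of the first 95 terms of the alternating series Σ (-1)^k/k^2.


S = -1 + 1/4 - 1/9 + 1/16 - 1/25 + 1/36 - 1/49 + 1/64 ± ...
= -0.8225
(Full series converges to -π²/12 ≈ -0.8225)

S_95 = -0.8225


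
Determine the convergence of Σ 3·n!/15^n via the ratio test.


aₙ = 3·n!/15^n
a_{n+1}/aₙ = (n+1)!/15^(n+1) × 15^n/n!  (constant 3 cancels)
= (n+1)/15
L = lim(n→∞) (n+1)/15 = ∞
L > 1 → series DIVERGES

Diverges (ratio test: L = ∞ > 1)


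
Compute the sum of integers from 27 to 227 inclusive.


Σₖ₌27^227 k = Σₖ₌₁^227 k − Σₖ₌₁^26 k
= 227·228/2 − 26·27/2
= 25878 − 351 = 25527

Σk = 25527


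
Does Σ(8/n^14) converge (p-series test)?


p-series test: Σ c/n^p converges if p > 1, diverges if p ≤ 1 (constant c > 0 doesn't affect convergence).
p = 14
14 > 1 → CONVERGES

Converges (p = 14 > 1)


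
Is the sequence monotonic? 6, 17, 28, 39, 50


Differences: 11, 11, 11, 11
All differences > 0 → strictly INCREASING

Monotonically increasing


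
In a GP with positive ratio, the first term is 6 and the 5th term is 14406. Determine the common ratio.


r^(n-1) = aₙ/a₁
r^4 = 14406/6 = 2401
r = 2401^(1/4)
= ±7; taking r > 0 gives r = 7

r = 7


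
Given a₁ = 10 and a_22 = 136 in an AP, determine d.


d = (aₙ - a₁)/(n-1)
= (136 - 10)/(22-1)
= 126/21 = 6

d = 6


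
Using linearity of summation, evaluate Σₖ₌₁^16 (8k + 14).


Σ(8k+14) = 8·Σk + 14·n
= 8·136 + 14·16
= 1088 + 224 = 1312

Σ = 1312


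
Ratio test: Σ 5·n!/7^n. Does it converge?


aₙ = 5·n!/7^n
a_{n+1}/aₙ = (n+1)!/7^(n+1) × 7^n/n!  (constant 5 cancels)
= (n+1)/7
L = lim(n→∞) (n+1)/7 = ∞
L > 1 → series DIVERGES

Diverges (ratio test: L = ∞ > 1)


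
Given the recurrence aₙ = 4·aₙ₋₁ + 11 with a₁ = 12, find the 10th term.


Computing step by step:
a_1 = 12
a_2 = 59
a_3 = 247
a_4 = 999
a_5 = 4007
a_6 = 16039
a_7 = 64167
a_8 = 256679
a_9 = 1026727
a_10 = 4106919


a_10 = 4106919


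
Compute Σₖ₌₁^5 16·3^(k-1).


Sₙ = 16×(3^5 - 1)/(3 - 1)
= 16×(243 - 1)/2
= 16×242/2
= 1936

S_5 = 1936


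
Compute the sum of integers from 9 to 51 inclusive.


Σₖ₌9^51 k = Σₖ₌₁^51 k − Σₖ₌₁^8 k
= 51·52/2 − 8·9/2
= 1326 − 36 = 1290

Σk = 1290


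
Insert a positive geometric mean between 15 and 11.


GM = √(15×11) = √165 = 12.8452

GM = 12.8452


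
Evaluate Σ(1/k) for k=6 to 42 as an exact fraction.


Σₖ₌6^42 1/k = 1/6 + 1/7 + 1/8 + ... + 1/42
= 5813372297922899/2844937529085600
≈ 2.0434

Sum = 5813372297922899/2844937529085600 ≈ 2.0434


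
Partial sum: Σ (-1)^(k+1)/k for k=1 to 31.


S = 1 - 1/2 + 1/3 - 1/4 + 1/5 - 1/6 + 1/7 - 1/8 ± ...
= 0.709
(Full series converges to +ln(2) ≈ +0.6931)

S_31 = 0.709


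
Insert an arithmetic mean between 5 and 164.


AM = (5 + 164)/2 = 169/2 = 84.5

AM = 84.5


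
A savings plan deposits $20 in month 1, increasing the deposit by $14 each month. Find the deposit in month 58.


aₙ = a₁ + (n-1)d
= 20 + (58-1)×14
= 20 + 798
= 818

a_58 = 818


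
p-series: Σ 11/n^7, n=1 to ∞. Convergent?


p-series test: Σ c/n^p converges if p > 1, diverges if p ≤ 1 (constant c > 0 doesn't affect convergence).
p = 7
7 > 1 → CONVERGES

Converges (p = 7 > 1)


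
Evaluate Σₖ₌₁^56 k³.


n(n+1)/2 = 56×57/2 = 1596
Σk³ = 1596² = 2547216

Σk³ = 2547216


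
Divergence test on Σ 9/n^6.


lim(n→∞) 9/n^6 = 0
lim aₙ = 0 → nth-term test is INCONCLUSIVE
(Need other tests; this is actually a convergent p-series with p=6 > 1)

Inconclusive (lim aₙ = 0; need another test)


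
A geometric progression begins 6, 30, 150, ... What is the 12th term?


aₙ = a₁·r^(n-1)
= 6×5^11
= 6×48828125
= 292968750

a_12 = 292968750


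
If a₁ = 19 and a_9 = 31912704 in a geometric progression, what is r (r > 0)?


r^(n-1) = aₙ/a₁
r^8 = 31912704/19 = 1679616
r = 1679616^(1/8)
= ±6; taking r > 0 gives r = 6

r = 6


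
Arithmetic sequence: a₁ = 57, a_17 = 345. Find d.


d = (aₙ - a₁)/(n-1)
= (345 - 57)/(17-1)
= 288/16 = 18

d = 18


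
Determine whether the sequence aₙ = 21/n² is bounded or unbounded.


a₁ = 21, a₂ = 21/4, a₃ = 21/9, ...
0 < aₙ ≤ 21 for all n ≥ 1
The sequence IS bounded

Bounded (0 < aₙ ≤ 21)


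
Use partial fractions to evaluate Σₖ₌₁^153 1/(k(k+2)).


1/(k(k+2)) = (1/2)·(1/k - 1/(k+2)) (partial fractions)
Telescoping: Σ = (1/2)·(1 + 1/2 - 1/154 - 1/155) = 8874/11935

Sum = 8874/11935


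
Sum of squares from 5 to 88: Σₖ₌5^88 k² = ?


Σₖ₌5^88 k² = Σₖ₌₁^88 k² − Σₖ₌₁^4 k²
= 88·89·177/6 − 4·5·9/6
= 231044 − 30 = 231014

Σk² = 231014


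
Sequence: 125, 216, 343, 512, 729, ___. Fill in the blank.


Pattern: perfect cubes: n³
Terms: 125, 216, 343, 512, 729
Next term = 1000

Next term = 1000


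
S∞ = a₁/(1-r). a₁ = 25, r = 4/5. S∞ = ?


S∞ = a₁/(1-r) = 25/(1 - 4/5)
= 25/(1/5)
= 125

S∞ = 125


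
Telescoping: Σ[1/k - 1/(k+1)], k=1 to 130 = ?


Telescoping: adjacent terms cancel.
= 1/1 - 1/131
= 1 - 1/131 = 130/131

Sum = 130/131


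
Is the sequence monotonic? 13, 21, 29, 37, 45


Differences: 8, 8, 8, 8
All differences > 0 → strictly INCREASING

Monotonically increasing


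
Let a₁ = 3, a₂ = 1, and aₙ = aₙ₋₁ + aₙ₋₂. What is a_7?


Computing iteratively: 3, 1, 4, 5, 9, 14, 23
a_7 = 23

a_7 = 23


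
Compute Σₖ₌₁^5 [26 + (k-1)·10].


aₙ = 26 + (5-1)×10 = 66
Sₙ = n(a₁+aₙ)/2 = 5×(26+66)/2
= 5×92/2 = 230

S_5 = 230


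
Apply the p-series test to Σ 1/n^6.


p-series test: Σ c/n^p converges if p > 1, diverges if p ≤ 1 (constant c > 0 doesn't affect convergence).
p = 6
6 > 1 → CONVERGES

Converges (p = 6 > 1)


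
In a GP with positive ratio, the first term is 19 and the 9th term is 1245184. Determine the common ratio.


r^(n-1) = aₙ/a₁
r^8 = 1245184/19 = 65536
r = 65536^(1/8)
= ±4; taking r > 0 gives r = 4

r = 4


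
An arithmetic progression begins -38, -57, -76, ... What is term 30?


aₙ = a₁ + (n-1)d
= -38 + (30-1)×-19
= -38 - 551
= -589

a_30 = -589


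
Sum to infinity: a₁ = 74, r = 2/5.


S∞ = a₁/(1-r) = 74/(1 - 2/5)
= 74/(3/5)
= 370/3

S∞ = 370/3


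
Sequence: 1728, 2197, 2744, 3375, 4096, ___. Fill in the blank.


Pattern: perfect cubes: n³
Terms: 1728, 2197, 2744, 3375, 4096
Next term = 4913

Next term = 4913


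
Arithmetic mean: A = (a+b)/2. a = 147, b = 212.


AM = (147 + 212)/2 = 359/2 = 179.5

AM = 179.5


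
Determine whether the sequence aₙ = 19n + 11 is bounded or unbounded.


aₙ = 19n + 11 → as n→∞, aₙ→∞
No finite upper bound exists
The sequence is UNBOUNDED

Unbounded (aₙ → ∞ as n → ∞)


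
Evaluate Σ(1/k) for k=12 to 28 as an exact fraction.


Σₖ₌12^28 1/k = 1/12 + 1/13 + 1/14 + ... + 1/28
= 72867871493/80313433200
≈ 0.9073

Sum = 72867871493/80313433200 ≈ 0.9073


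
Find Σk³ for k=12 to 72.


Σₖ₌12^72 k³ = [72·73/2]² − [11·12/2]²
= 6906384 − 4356 = 6902028

Σk³ = 6902028


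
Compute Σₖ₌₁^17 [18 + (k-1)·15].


aₙ = 18 + (17-1)×15 = 258
Sₙ = n(a₁+aₙ)/2 = 17×(18+258)/2
= 17×276/2 = 2346

S_17 = 2346


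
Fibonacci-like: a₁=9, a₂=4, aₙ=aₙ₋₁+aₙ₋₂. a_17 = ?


Computing iteratively: 9, 4, 13, 17, 30, 47, 77, 124, 201, 325, 526, 851, ...
a_17 = 9438

a_17 = 9438


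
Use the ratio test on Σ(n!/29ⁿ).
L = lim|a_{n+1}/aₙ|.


aₙ = n!/29^n
a_{n+1}/aₙ = (n+1)!/29^(n+1) × 29^n/n!
= (n+1)/29
L = lim(n→∞) (n+1)/29 = ∞
L > 1 → series DIVERGES

Diverges (ratio test: L = ∞ > 1)


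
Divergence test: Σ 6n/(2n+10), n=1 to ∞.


lim(n→∞) 6n/(2n+10) = 6/2 = 3  (divide numerator and denominator by n)
lim aₙ = 3 ≠ 0 → series DIVERGES

Diverges (lim aₙ = 3 ≠ 0)


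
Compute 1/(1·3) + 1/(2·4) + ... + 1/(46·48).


1/(k(k+2)) = (1/2)·(1/k - 1/(k+2)) (partial fractions)
Telescoping: Σ = (1/2)·(1 + 1/2 - 1/47 - 1/48) = 3289/4512

Sum = 3289/4512


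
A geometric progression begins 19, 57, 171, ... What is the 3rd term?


aₙ = a₁·r^(n-1)
= 19×3^2
= 19×9
= 171

a_3 = 171


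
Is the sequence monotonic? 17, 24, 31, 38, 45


Differences: 7, 7, 7, 7
All differences > 0 → strictly INCREASING

Monotonically increasing


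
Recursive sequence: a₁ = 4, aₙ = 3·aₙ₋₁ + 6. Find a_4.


Computing step by step:
a_1 = 4
a_2 = 18
a_3 = 60
a_4 = 186


a_4 = 186


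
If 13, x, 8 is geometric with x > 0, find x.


GM = √(13×8) = √104 = 10.198

GM = 10.198


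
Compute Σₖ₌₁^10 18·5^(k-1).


Sₙ = 18×(5^10 - 1)/(5 - 1)
= 18×(9765625 - 1)/4
= 18×9765624/4
= 43945308

S_10 = 43945308


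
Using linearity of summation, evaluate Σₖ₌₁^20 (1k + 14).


Σ(1k+14) = 1·Σk + 14·n
= 1·210 + 14·20
= 210 + 280 = 490

Σ = 490


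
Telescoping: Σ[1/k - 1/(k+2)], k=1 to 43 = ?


Telescoping with gap 2: two head and two tail terms survive.
= (1 + 1/2) - (1/44 + 1/45)
= 3/2 - 1/44 - 1/45 = 2881/1980

Sum = 2881/1980


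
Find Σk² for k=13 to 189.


Σₖ₌13^189 k² = Σₖ₌₁^189 k² − Σₖ₌₁^12 k²
= 189·190·379/6 − 12·13·25/6
= 2268315 − 650 = 2267665

Σk² = 2267665


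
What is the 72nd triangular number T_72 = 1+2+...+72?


n(n+1)/2 = 72×73/2 = 5256/2 = 2628

Σk = 2628


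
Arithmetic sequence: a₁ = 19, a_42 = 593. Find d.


d = (aₙ - a₁)/(n-1)
= (593 - 19)/(42-1)
= 574/41 = 14

d = 14


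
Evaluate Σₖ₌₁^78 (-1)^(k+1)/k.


S = 1 - 1/2 + 1/3 - 1/4 + 1/5 - 1/6 + 1/7 - 1/8 ± ...
= 0.6868
(Full series converges to +ln(2) ≈ +0.6931)

S_78 = 0.6868


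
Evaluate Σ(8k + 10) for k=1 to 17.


Σ(8k+10) = 8·Σk + 10·n
= 8·153 + 10·17
= 1224 + 170 = 1394

Σ = 1394


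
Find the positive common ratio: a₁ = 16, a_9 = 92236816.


r^(n-1) = aₙ/a₁
r^8 = 92236816/16 = 5764801
r = 5764801^(1/8)
= ±7; taking r > 0 gives r = 7

r = 7


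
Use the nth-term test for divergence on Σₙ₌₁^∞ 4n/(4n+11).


lim(n→∞) 4n/(4n+11) = 4/4 = 1  (divide numerator and denominator by n)
lim aₙ = 1 ≠ 0 → series DIVERGES

Diverges (lim aₙ = 1 ≠ 0)


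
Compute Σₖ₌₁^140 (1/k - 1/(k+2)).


Telescoping with gap 2: two head and two tail terms survive.
= (1 + 1/2) - (1/141 + 1/142)
= 3/2 - 1/141 - 1/142 = 14875/10011

Sum = 14875/10011


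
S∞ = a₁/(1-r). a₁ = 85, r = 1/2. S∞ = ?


S∞ = a₁/(1-r) = 85/(1 - 1/2)
= 85/(1/2)
= 170

S∞ = 170


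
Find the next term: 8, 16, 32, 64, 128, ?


Pattern: powers of 2: 2ⁿ
Terms: 8, 16, 32, 64, 128
Next term = 256

Next term = 256


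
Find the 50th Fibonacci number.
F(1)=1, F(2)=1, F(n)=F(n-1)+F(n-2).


Fibonacci sequence: 1, 1, 2, 3, 5, 8, 13, 21, 34, 55, 89, ...
F(50) = 12586269025

F(50) = 12586269025


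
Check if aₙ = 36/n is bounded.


a₁ = 36, a₂ = 36/2, a₃ = 36/3, ...
0 < aₙ ≤ 36 for all n ≥ 1
Lower bound: 0, Upper bound: 36
The sequence IS bounded

Bounded (0 < aₙ ≤ 36)


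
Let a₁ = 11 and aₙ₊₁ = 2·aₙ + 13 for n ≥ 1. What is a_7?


Computing step by step:
a_1 = 11
a_2 = 35
a_3 = 83
a_4 = 179
a_5 = 371
a_6 = 755
a_7 = 1523


a_7 = 1523


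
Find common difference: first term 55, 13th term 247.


d = (aₙ - a₁)/(n-1)
= (247 - 55)/(13-1)
= 192/12 = 16

d = 16


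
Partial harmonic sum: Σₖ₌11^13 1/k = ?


Σₖ₌11^13 1/k = 1/11 + 1/12 + 1/13
= 431/1716
≈ 0.2512

Sum = 431/1716 ≈ 0.2512


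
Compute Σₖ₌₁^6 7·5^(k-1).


Sₙ = 7×(5^6 - 1)/(5 - 1)
= 7×(15625 - 1)/4
= 7×15624/4
= 27342

S_6 = 27342


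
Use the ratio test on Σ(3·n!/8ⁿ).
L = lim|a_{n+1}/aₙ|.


aₙ = 3·n!/8^n
a_{n+1}/aₙ = (n+1)!/8^(n+1) × 8^n/n!  (constant 3 cancels)
= (n+1)/8
L = lim(n→∞) (n+1)/8 = ∞
L > 1 → series DIVERGES

Diverges (ratio test: L = ∞ > 1)


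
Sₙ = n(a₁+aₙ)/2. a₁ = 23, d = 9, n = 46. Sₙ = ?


aₙ = 23 + (46-1)×9 = 428
Sₙ = n(a₁+aₙ)/2 = 46×(23+428)/2
= 46×451/2 = 10373

S_46 = 10373


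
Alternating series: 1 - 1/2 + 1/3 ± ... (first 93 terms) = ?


S = 1 - 1/2 + 1/3 - 1/4 + 1/5 - 1/6 + 1/7 - 1/8 ± ...
= 0.6985
(Full series converges to +ln(2) ≈ +0.6931)

S_93 = 0.6985


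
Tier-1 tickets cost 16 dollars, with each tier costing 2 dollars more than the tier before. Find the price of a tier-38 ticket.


aₙ = a₁ + (n-1)d
= 16 + (38-1)×2
= 16 + 74
= 90

a_38 = 90


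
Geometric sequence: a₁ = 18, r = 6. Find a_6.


aₙ = a₁·r^(n-1)
= 18×6^5
= 18×7776
= 139968

a_6 = 139968


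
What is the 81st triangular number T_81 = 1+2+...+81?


n(n+1)/2 = 81×82/2 = 6642/2 = 3321

Σk = 3321


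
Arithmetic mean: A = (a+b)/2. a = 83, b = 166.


AM = (83 + 166)/2 = 249/2 = 124.5

AM = 124.5


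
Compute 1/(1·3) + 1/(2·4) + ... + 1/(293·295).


1/(k(k+2)) = (1/2)·(1/k - 1/(k+2)) (partial fractions)
Telescoping: Σ = (1/2)·(1 + 1/2 - 1/294 - 1/295) = 64753/86730

Sum = 64753/86730


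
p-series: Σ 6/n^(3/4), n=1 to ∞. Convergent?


p-series test: Σ c/n^p converges if p > 1, diverges if p ≤ 1 (constant c > 0 doesn't affect convergence).
p = 3/4
3/4 ≤ 1 → DIVERGES

Diverges (p = 3/4 ≤ 1)


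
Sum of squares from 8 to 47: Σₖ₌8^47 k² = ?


Σₖ₌8^47 k² = Σₖ₌₁^47 k² − Σₖ₌₁^7 k²
= 47·48·95/6 − 7·8·15/6
= 35720 − 140 = 35580

Σk² = 35580


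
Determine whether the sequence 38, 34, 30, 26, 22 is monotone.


Differences: -4, -4, -4, -4
All differences < 0 → strictly DECREASING

Monotonically decreasing


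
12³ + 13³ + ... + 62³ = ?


Σₖ₌12^62 k³ = [62·63/2]² − [11·12/2]²
= 3814209 − 4356 = 3809853

Σk³ = 3809853


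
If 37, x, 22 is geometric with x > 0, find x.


GM = √(37×22) = √814 = 28.5307

GM = 28.5307


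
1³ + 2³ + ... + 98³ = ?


n(n+1)/2 = 98×99/2 = 4851
Σk³ = 4851² = 23532201

Σk³ = 23532201


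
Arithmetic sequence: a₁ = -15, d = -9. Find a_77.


aₙ = a₁ + (n-1)d
= -15 + (77-1)×-9
= -15 - 684
= -699

a_77 = -699


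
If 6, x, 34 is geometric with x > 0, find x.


GM = √(6×34) = √204 = 14.2829

GM = 14.2829


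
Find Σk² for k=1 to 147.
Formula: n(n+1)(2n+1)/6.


n = 147
n(n+1)(2n+1)/6 = 147×148×295/6
= 6418020/6 = 1069670

Σk² = 1069670


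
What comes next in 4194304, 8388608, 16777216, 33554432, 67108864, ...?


Pattern: powers of 2: 2ⁿ
Terms: 4194304, 8388608, 16777216, 33554432, 67108864
Next term = 134217728

Next term = 134217728


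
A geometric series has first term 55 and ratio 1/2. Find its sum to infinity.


S∞ = a₁/(1-r) = 55/(1 - 1/2)
= 55/(1/2)
= 110

S∞ = 110


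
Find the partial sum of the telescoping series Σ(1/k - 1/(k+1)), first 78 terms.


Telescoping: adjacent terms cancel.
= 1/1 - 1/79
= 1 - 1/79 = 78/79

Sum = 78/79


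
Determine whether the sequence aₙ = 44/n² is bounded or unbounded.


a₁ = 44, a₂ = 44/4, a₃ = 44/9, ...
0 < aₙ ≤ 44 for all n ≥ 1
The sequence IS bounded

Bounded (0 < aₙ ≤ 44)


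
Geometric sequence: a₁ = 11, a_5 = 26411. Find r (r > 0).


r^(n-1) = aₙ/a₁
r^4 = 26411/11 = 2401
r = 2401^(1/4)
= ±7; taking r > 0 gives r = 7

r = 7


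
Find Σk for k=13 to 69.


Σₖ₌13^69 k = Σₖ₌₁^69 k − Σₖ₌₁^12 k
= 69·70/2 − 12·13/2
= 2415 − 78 = 2337

Σk = 2337


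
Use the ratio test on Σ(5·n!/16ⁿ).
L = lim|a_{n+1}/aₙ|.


aₙ = 5·n!/16^n
a_{n+1}/aₙ = (n+1)!/16^(n+1) × 16^n/n!  (constant 5 cancels)
= (n+1)/16
L = lim(n→∞) (n+1)/16 = ∞
L > 1 → series DIVERGES

Diverges (ratio test: L = ∞ > 1)


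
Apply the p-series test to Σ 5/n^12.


p-series test: Σ c/n^p converges if p > 1, diverges if p ≤ 1 (constant c > 0 doesn't affect convergence).
p = 12
12 > 1 → CONVERGES

Converges (p = 12 > 1)


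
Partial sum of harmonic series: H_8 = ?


H_8 = 1/1 + 1/2 + 1/3 + 1/4 + 1/5 + 1/6 + 1/7 + 1/8
= 761/280
≈ 2.7179

H_8 = 761/280 ≈ 2.7179


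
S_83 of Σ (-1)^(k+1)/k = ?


S = 1 - 1/2 + 1/3 - 1/4 + 1/5 - 1/6 + 1/7 - 1/8 ± ...
= 0.6991
(Full series converges to +ln(2) ≈ +0.6931)

S_83 = 0.6991


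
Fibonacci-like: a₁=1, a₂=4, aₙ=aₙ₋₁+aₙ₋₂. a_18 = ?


Computing iteratively: 1, 4, 5, 9, 14, 23, 37, 60, 97, 157, 254, 411, ...
a_18 = 7375

a_18 = 7375


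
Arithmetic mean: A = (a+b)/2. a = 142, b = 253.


AM = (142 + 253)/2 = 395/2 = 197.5

AM = 197.5


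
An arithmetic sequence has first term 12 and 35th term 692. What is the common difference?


d = (aₙ - a₁)/(n-1)
= (692 - 12)/(35-1)
= 680/34 = 20

d = 20


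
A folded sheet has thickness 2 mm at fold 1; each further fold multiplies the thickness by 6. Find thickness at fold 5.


aₙ = a₁·r^(n-1)
= 2×6^4
= 2×1296
= 2592

a_5 = 2592


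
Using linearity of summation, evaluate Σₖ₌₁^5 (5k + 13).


Σ(5k+13) = 5·Σk + 13·n
= 5·15 + 13·5
= 75 + 65 = 140

Σ = 140


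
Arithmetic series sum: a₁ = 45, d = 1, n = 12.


aₙ = 45 + (12-1)×1 = 56
Sₙ = n(a₁+aₙ)/2 = 12×(45+56)/2
= 12×101/2 = 606

S_12 = 606


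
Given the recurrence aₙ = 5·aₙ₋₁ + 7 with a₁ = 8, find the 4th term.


Computing step by step:
a_1 = 8
a_2 = 47
a_3 = 242
a_4 = 1217


a_4 = 1217


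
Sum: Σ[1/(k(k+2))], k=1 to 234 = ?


1/(k(k+2)) = (1/2)·(1/k - 1/(k+2)) (partial fractions)
Telescoping: Σ = (1/2)·(1 + 1/2 - 1/235 - 1/236) = 82719/110920

Sum = 82719/110920


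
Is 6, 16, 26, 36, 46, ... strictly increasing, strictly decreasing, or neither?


Differences: 10, 10, 10, 10
All differences > 0 → strictly INCREASING

Monotonically increasing


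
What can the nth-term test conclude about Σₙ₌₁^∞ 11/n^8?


lim(n→∞) 11/n^8 = 0
lim aₙ = 0 → nth-term test is INCONCLUSIVE
(Need other tests; this is actually a convergent p-series with p=8 > 1)

Inconclusive (lim aₙ = 0; need another test)


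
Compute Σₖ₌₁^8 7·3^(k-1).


Sₙ = 7×(3^8 - 1)/(3 - 1)
= 7×(6561 - 1)/2
= 7×6560/2
= 22960

S_8 = 22960


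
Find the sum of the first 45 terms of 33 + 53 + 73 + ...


aₙ = 33 + (45-1)×20 = 913
Sₙ = n(a₁+aₙ)/2 = 45×(33+913)/2
= 45×946/2 = 21285

S_45 = 21285


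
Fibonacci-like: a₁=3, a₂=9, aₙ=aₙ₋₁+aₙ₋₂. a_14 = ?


Computing iteratively: 3, 9, 12, 21, 33, 54, 87, 141, 228, 369, 597, 966, ...
a_14 = 2529

a_14 = 2529


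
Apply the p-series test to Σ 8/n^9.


p-series test: Σ c/n^p converges if p > 1, diverges if p ≤ 1 (constant c > 0 doesn't affect convergence).
p = 9
9 > 1 → CONVERGES

Converges (p = 9 > 1)


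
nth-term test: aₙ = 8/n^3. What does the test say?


lim(n→∞) 8/n^3 = 0
lim aₙ = 0 → nth-term test is INCONCLUSIVE
(Need other tests; this is actually a convergent p-series with p=3 > 1)

Inconclusive (lim aₙ = 0; need another test)


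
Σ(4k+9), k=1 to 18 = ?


Σ(4k+9) = 4·Σk + 9·n
= 4·171 + 9·18
= 684 + 162 = 846

Σ = 846


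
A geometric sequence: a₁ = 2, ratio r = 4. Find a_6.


aₙ = a₁·r^(n-1)
= 2×4^5
= 2×1024
= 2048

a_6 = 2048


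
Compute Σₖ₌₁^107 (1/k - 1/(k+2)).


Telescoping with gap 2: two head and two tail terms survive.
= (1 + 1/2) - (1/108 + 1/109)
= 3/2 - 1/108 - 1/109 = 17441/11772

Sum = 17441/11772


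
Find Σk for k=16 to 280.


Σₖ₌16^280 k = Σₖ₌₁^280 k − Σₖ₌₁^15 k
= 280·281/2 − 15·16/2
= 39340 − 120 = 39220

Σk = 39220


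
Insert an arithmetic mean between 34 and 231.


AM = (34 + 231)/2 = 265/2 = 132.5

AM = 132.5


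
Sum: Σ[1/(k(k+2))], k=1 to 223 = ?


1/(k(k+2)) = (1/2)·(1/k - 1/(k+2)) (partial fractions)
Telescoping: Σ = (1/2)·(1 + 1/2 - 1/224 - 1/225) = 75151/100800

Sum = 75151/100800


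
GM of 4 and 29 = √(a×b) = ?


GM = √(4×29) = √116 = 10.7703

GM = 10.7703


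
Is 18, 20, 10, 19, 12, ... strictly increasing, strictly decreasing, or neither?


Differences: 2, -10, 9, -7
Difference at position 1 is +2 (> 0) but position 2 is -10 (< 0) — sequence both rises and falls
→ NOT monotonic

Not monotonic


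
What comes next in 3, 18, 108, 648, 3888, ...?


Pattern: geometric (r=6)
Terms: 3, 18, 108, 648, 3888
Next term = 23328

Next term = 23328


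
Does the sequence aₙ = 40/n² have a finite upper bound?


a₁ = 40, a₂ = 40/4, a₃ = 40/9, ...
0 < aₙ ≤ 40 for all n ≥ 1
The sequence IS bounded

Bounded (0 < aₙ ≤ 40)


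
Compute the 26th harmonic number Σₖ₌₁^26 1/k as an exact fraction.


H_26 = 1/1 + 1/2 + 1/3 + ... + 1/26
= 34395742267/8923714800
≈ 3.8544

H_26 = 34395742267/8923714800 ≈ 3.8544


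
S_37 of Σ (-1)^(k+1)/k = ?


S = 1 - 1/2 + 1/3 - 1/4 + 1/5 - 1/6 + 1/7 - 1/8 ± ...
= 0.7065
(Full series converges to +ln(2) ≈ +0.6931)

S_37 = 0.7065


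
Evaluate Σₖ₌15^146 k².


Σₖ₌15^146 k² = Σₖ₌₁^146 k² − Σₖ₌₁^14 k²
= 146·147·293/6 − 14·15·29/6
= 1048061 − 1015 = 1047046

Σk² = 1047046


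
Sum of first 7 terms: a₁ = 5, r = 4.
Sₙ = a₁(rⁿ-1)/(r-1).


Sₙ = 5×(4^7 - 1)/(4 - 1)
= 5×(16384 - 1)/3
= 5×16383/3
= 27305

S_7 = 27305


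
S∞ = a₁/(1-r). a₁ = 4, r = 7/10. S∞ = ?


S∞ = a₁/(1-r) = 4/(1 - 7/10)
= 4/(3/10)
= 40/3

S∞ = 40/3


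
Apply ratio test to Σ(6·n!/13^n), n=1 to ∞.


aₙ = 6·n!/13^n
a_{n+1}/aₙ = (n+1)!/13^(n+1) × 13^n/n!  (constant 6 cancels)
= (n+1)/13
L = lim(n→∞) (n+1)/13 = ∞
L > 1 → series DIVERGES

Diverges (ratio test: L = ∞ > 1)


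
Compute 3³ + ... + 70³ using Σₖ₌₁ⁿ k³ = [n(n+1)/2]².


Σₖ₌3^70 k³ = [70·71/2]² − [2·3/2]²
= 6175225 − 9 = 6175216

Σk³ = 6175216


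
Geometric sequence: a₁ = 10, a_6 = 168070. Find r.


r^(n-1) = aₙ/a₁
r^5 = 168070/10 = 16807
r = 16807^(1/5)
= 7

r = 7


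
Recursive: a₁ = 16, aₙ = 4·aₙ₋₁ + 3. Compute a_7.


Computing step by step:
a_1 = 16
a_2 = 67
a_3 = 271
a_4 = 1087
a_5 = 4351
a_6 = 17407
a_7 = 69631


a_7 = 69631


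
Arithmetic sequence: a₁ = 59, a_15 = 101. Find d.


d = (aₙ - a₁)/(n-1)
= (101 - 59)/(15-1)
= 42/14 = 3

d = 3


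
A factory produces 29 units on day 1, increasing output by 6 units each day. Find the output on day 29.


aₙ = a₁ + (n-1)d
= 29 + (29-1)×6
= 29 + 168
= 197

a_29 = 197


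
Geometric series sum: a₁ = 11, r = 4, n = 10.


Sₙ = 11×(4^10 - 1)/(4 - 1)
= 11×(1048576 - 1)/3
= 11×1048575/3
= 3844775

S_10 = 3844775


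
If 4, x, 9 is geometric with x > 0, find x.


GM = √(4×9) = √36 = 6

GM = 6


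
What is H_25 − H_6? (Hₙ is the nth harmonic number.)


Σₖ₌7^25 1/k = 1/7 + 1/8 + 1/9 + ... + 1/25
= 12189421207/8923714800
≈ 1.366

Sum = 12189421207/8923714800 ≈ 1.366
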